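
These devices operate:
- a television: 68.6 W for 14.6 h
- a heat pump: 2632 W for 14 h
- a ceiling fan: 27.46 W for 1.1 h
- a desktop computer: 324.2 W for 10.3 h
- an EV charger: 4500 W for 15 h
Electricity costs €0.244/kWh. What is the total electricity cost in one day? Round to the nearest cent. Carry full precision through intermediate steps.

television: 68.6 W × 14.6 h = 1,002 Wh = 1.002 kWh
heat pump: 2632 W × 14 h = 36,848 Wh = 36.85 kWh
ceiling fan: 27.46 W × 1.1 h = 30 Wh = 0.03021 kWh
desktop computer: 324.2 W × 10.3 h = 3,339 Wh = 3.339 kWh
EV charger: 4500 W × 15 h = 67,500 Wh = 67.5 kWh
Total energy = 1.002 + 36.85 + 0.03021 + 3.339 + 67.5 = 108.7 kWh
Cost = 108.7 kWh × €0.244 = €26.53

€26.53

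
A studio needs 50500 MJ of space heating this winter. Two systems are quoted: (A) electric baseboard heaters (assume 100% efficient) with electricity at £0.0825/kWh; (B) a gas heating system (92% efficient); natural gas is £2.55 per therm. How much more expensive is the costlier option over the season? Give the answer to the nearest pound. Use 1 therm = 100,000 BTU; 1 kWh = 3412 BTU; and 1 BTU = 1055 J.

£169

Heat load = 50500 MJ = 50,500,000,000 J / 1055 = 47,867,299 BTU
Gas: input = 47,867,299 / 0.92 = 52,029,672 BTU = 520.3 therm → 520.3 × £2.55 = £1,326.76
Electric: 47,867,299 BTU / 3412 = 14,030 kWh → × £0.0825 = £1,157.40
Difference = |£1,326.76 − £1,157.40| = £169.36 ≈ £169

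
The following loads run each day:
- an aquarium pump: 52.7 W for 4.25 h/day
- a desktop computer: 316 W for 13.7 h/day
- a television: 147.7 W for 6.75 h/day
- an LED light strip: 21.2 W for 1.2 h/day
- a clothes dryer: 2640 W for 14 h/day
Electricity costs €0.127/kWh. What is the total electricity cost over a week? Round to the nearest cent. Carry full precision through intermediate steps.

€37.81

aquarium pump: 52.7 W × 4.25 h × 7 d = 1,568 Wh = 1.568 kWh
desktop computer: 316 W × 13.7 h × 7 d = 30,304 Wh = 30.3 kWh
television: 147.7 W × 6.75 h × 7 d = 6,979 Wh = 6.979 kWh
LED light strip: 21.2 W × 1.2 h × 7 d = 178 Wh = 0.1781 kWh
clothes dryer: 2640 W × 14 h × 7 d = 258,720 Wh = 258.7 kWh
Total energy = 1.568 + 30.3 + 6.979 + 0.1781 + 258.7 = 297.7 kWh
Cost = 297.7 kWh × €0.127 = €37.81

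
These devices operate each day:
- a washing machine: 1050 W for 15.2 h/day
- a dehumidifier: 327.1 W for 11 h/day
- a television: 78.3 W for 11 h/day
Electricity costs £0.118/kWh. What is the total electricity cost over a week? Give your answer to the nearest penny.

washing machine: 1050 W × 15.2 h × 7 d = 111,720 Wh = 111.7 kWh
dehumidifier: 327.1 W × 11 h × 7 d = 25,187 Wh = 25.19 kWh
television: 78.3 W × 11 h × 7 d = 6,029 Wh = 6.029 kWh
Total energy = 111.7 + 25.19 + 6.029 = 142.9 kWh
Cost = 142.9 kWh × £0.118 = £16.87

£16.87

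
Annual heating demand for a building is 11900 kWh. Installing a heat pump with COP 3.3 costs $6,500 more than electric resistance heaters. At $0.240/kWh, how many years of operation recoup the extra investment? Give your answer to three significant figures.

Resistance: 11900 kWh × $0.240 = $2,856.00/yr
Heat pump: 11900 / 3.3 = 3606 kWh in → × $0.240 = $865.45/yr
Annual savings = $1,990.55
Payback = $6,500 / $1,990.55 = 3.27 years

3.27 years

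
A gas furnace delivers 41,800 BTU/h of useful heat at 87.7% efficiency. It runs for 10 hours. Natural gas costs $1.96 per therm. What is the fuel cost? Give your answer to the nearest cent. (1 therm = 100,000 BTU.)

Heat delivered = 41,800 BTU/h × 10 h = 418,000 BTU
Gas input = 418,000 / 0.877 = 476,625 BTU
= 476,625 / 100,000 = 4.766 therm
Cost = 4.766 × $1.96/therm = $9.34

$9.34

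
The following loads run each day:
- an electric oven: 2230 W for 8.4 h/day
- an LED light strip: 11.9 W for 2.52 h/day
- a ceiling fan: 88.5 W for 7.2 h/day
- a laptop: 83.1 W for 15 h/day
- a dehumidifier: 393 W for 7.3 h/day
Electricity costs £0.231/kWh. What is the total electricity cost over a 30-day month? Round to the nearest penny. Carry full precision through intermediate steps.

electric oven: 2230 W × 8.4 h × 30 d = 561,960 Wh = 562 kWh
LED light strip: 11.9 W × 2.52 h × 30 d = 900 Wh = 0.8996 kWh
ceiling fan: 88.5 W × 7.2 h × 30 d = 19,116 Wh = 19.12 kWh
laptop: 83.1 W × 15 h × 30 d = 37,395 Wh = 37.4 kWh
dehumidifier: 393 W × 7.3 h × 30 d = 86,067 Wh = 86.07 kWh
Total energy = 562 + 0.8996 + 19.12 + 37.4 + 86.07 = 705.4 kWh
Cost = 705.4 kWh × £0.231 = £162.96

£162.96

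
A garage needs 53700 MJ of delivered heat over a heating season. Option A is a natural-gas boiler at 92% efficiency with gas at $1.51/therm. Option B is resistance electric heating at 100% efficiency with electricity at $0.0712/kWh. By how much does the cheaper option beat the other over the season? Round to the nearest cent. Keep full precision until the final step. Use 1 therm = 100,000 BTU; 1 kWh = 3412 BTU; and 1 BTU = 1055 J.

$226.74

Heat load = 53700 MJ = 53,700,000,000 J / 1055 = 50,900,474 BTU
Gas: input = 50,900,474 / 0.92 = 55,326,602 BTU = 553.3 therm → 553.3 × $1.51 = $835.43
Electric: 50,900,474 BTU / 3412 = 14,920 kWh → × $0.0712 = $1,062.17
Difference = |$835.43 − $1,062.17| = $226.74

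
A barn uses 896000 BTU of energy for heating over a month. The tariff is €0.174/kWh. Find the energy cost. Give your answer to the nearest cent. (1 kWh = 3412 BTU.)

€45.69

896000 BTU × (0.00029308 kWh/BTU) = 262.6 kWh
Cost = 262.6 kWh × €0.174/kWh = €45.69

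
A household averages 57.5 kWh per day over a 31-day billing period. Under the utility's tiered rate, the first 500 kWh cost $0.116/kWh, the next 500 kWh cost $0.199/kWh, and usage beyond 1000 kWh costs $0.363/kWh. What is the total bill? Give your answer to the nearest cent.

Usage = 57.5 kWh/day × 31 days = 1782.5 kWh
First 500 kWh × $0.116 = $58.00
Next 500 kWh × $0.199 = $99.50
Remaining 782.5 kWh × $0.363 = $284.05
Total = $441.55

$441.55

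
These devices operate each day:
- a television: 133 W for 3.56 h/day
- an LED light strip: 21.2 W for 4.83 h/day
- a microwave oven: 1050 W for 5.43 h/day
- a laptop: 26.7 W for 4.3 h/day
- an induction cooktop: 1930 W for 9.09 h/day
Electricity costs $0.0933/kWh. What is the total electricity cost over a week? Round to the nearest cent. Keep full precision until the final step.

$15.63

television: 133 W × 3.56 h × 7 d = 3,314 Wh = 3.314 kWh
LED light strip: 21.2 W × 4.83 h × 7 d = 717 Wh = 0.7168 kWh
microwave oven: 1050 W × 5.43 h × 7 d = 39,910 Wh = 39.91 kWh
laptop: 26.7 W × 4.3 h × 7 d = 804 Wh = 0.8037 kWh
induction cooktop: 1930 W × 9.09 h × 7 d = 122,806 Wh = 122.8 kWh
Total energy = 3.314 + 0.7168 + 39.91 + 0.8037 + 122.8 = 167.6 kWh
Cost = 167.6 kWh × $0.0933 = $15.63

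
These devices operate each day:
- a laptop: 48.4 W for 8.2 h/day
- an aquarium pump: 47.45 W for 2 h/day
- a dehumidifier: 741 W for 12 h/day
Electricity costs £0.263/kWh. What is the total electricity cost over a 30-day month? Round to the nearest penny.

laptop: 48.4 W × 8.2 h × 30 d = 11,906 Wh = 11.91 kWh
aquarium pump: 47.45 W × 2 h × 30 d = 2,847 Wh = 2.847 kWh
dehumidifier: 741 W × 12 h × 30 d = 266,760 Wh = 266.8 kWh
Total energy = 11.91 + 2.847 + 266.8 = 281.5 kWh
Cost = 281.5 kWh × £0.263 = £74.04

£74.04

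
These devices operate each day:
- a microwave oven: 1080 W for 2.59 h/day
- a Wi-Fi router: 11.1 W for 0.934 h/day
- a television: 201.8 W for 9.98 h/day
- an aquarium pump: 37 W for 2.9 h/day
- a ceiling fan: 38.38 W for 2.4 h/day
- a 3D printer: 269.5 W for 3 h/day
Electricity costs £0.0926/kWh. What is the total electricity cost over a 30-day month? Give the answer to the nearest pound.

microwave oven: 1080 W × 2.59 h × 30 d = 83,916 Wh = 83.92 kWh
Wi-Fi router: 11.1 W × 0.934 h × 30 d = 311 Wh = 0.311 kWh
television: 201.8 W × 9.98 h × 30 d = 60,419 Wh = 60.42 kWh
aquarium pump: 37 W × 2.9 h × 30 d = 3,219 Wh = 3.219 kWh
ceiling fan: 38.38 W × 2.4 h × 30 d = 2,763 Wh = 2.763 kWh
3D printer: 269.5 W × 3 h × 30 d = 24,255 Wh = 24.25 kWh
Total energy = 83.92 + 0.311 + 60.42 + 3.219 + 2.763 + 24.25 = 174.9 kWh
Cost = 174.9 kWh × £0.0926 = £16.19 ≈ £16

£16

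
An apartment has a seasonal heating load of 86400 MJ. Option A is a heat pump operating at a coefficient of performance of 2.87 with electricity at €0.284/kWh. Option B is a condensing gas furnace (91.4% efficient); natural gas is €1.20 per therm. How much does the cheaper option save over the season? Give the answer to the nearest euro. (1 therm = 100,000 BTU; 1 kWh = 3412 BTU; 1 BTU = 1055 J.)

Heat load = 86400 MJ = 86,400,000,000 J / 1055 = 81,895,735 BTU
Gas: input = 81,895,735 / 0.914 = 89,601,460 BTU = 896 therm → 896 × €1.20 = €1,075.22
Heat pump: 81,895,735 BTU / 3412 = 24,000 kWh heat; / 2.87 = 8,363 kWh in → × €0.284 = €2,375.14
Difference = |€1,075.22 − €2,375.14| = €1,299.92 ≈ €1300

€1300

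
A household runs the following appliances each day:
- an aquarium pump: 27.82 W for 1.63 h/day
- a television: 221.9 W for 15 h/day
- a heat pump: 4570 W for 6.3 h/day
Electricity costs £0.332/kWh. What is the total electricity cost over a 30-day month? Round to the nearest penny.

£320.36

aquarium pump: 27.82 W × 1.63 h × 30 d = 1,360 Wh = 1.36 kWh
television: 221.9 W × 15 h × 30 d = 99,855 Wh = 99.86 kWh
heat pump: 4570 W × 6.3 h × 30 d = 863,730 Wh = 863.7 kWh
Total energy = 1.36 + 99.86 + 863.7 = 964.9 kWh
Cost = 964.9 kWh × £0.332 = £320.36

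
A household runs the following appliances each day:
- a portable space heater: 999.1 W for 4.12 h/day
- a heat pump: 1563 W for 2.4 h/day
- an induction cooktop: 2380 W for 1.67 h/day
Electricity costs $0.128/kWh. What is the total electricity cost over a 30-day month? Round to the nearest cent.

portable space heater: 999.1 W × 4.12 h × 30 d = 123,489 Wh = 123.5 kWh
heat pump: 1563 W × 2.4 h × 30 d = 112,536 Wh = 112.5 kWh
induction cooktop: 2380 W × 1.67 h × 30 d = 119,238 Wh = 119.2 kWh
Total energy = 123.5 + 112.5 + 119.2 = 355.3 kWh
Cost = 355.3 kWh × $0.128 = $45.47

$45.47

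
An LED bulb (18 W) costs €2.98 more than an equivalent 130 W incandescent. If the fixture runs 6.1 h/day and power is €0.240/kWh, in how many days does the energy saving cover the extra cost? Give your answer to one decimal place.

18.2 days

Power saved = 130 − 18 = 112 W
Daily energy saved = 112 W × 6.1 h = 683.2 Wh = 0.6832 kWh
Daily savings = 0.6832 × €0.240 = €0.1640
Payback = €2.98 / €0.1640 per day = 18.17 days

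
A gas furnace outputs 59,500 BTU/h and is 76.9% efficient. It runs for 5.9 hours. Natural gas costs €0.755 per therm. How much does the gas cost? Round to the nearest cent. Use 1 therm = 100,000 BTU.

€3.45

Heat delivered = 59,500 BTU/h × 5.9 h = 351,050 BTU
Gas input = 351,050 / 0.769 = 456,502 BTU
= 456,502 / 100,000 = 4.565 therm
Cost = 4.565 × €0.755/therm = €3.45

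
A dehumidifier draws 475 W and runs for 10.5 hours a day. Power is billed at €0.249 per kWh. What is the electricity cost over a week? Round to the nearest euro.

€9

Energy = 475 W × 10.5 h/day × 7 days = 34,912 Wh = 34.91 kWh
Cost = 34.91 kWh × €0.249/kWh = €8.69 ≈ €9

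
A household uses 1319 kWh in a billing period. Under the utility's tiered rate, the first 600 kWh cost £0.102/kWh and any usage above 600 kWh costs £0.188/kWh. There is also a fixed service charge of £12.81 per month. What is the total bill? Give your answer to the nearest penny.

£209.18

First 600 kWh × £0.102 = £61.20
Remaining 719 kWh × £0.188 = £135.17
Energy charge = £196.37; + service £12.81 = £209.18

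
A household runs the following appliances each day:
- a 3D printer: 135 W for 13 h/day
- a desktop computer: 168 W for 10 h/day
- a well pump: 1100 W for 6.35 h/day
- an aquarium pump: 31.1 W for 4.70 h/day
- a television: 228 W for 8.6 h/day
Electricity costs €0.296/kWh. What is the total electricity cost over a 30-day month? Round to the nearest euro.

€111

3D printer: 135 W × 13 h × 30 d = 52,650 Wh = 52.65 kWh
desktop computer: 168 W × 10 h × 30 d = 50,400 Wh = 50.4 kWh
well pump: 1100 W × 6.35 h × 30 d = 209,550 Wh = 209.6 kWh
aquarium pump: 31.1 W × 4.70 h × 30 d = 4,385 Wh = 4.385 kWh
television: 228 W × 8.6 h × 30 d = 58,824 Wh = 58.82 kWh
Total energy = 52.65 + 50.4 + 209.6 + 4.385 + 58.82 = 375.8 kWh
Cost = 375.8 kWh × €0.296 = €111.24 ≈ €111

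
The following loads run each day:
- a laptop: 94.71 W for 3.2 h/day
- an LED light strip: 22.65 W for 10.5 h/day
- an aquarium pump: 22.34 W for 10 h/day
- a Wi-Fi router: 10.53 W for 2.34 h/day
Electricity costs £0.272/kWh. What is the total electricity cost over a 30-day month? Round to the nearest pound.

laptop: 94.71 W × 3.2 h × 30 d = 9,092 Wh = 9.092 kWh
LED light strip: 22.65 W × 10.5 h × 30 d = 7,135 Wh = 7.135 kWh
aquarium pump: 22.34 W × 10 h × 30 d = 6,702 Wh = 6.702 kWh
Wi-Fi router: 10.53 W × 2.34 h × 30 d = 739 Wh = 0.7392 kWh
Total energy = 9.092 + 7.135 + 6.702 + 0.7392 = 23.67 kWh
Cost = 23.67 kWh × £0.272 = £6.44 ≈ £6

£6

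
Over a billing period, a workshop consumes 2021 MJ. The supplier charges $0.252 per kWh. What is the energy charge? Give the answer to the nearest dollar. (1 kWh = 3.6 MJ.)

$141

2021 MJ × (0.27778 kWh/MJ) = 561.4 kWh
Cost = 561.4 kWh × $0.252/kWh = $141.47 ≈ $141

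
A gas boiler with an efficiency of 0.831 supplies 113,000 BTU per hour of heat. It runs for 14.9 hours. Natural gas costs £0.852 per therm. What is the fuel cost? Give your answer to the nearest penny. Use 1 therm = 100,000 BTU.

£17.26

Heat delivered = 113,000 BTU/h × 14.9 h = 1,683,700 BTU
Gas input = 1,683,700 / 0.831 = 2,026,113 BTU
= 2,026,113 / 100,000 = 20.26 therm
Cost = 20.26 × £0.852/therm = £17.26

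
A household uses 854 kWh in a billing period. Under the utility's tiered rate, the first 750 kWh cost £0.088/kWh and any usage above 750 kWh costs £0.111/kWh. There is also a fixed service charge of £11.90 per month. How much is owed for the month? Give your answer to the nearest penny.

First 750 kWh × £0.088 = £66.00
Remaining 104 kWh × £0.111 = £11.54
Energy charge = £77.54; + service £11.90 = £89.44

£89.44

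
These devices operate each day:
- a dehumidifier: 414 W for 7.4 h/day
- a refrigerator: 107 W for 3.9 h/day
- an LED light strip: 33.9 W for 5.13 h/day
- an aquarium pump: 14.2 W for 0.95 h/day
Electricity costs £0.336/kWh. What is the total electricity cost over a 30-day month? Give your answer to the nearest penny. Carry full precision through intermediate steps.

dehumidifier: 414 W × 7.4 h × 30 d = 91,908 Wh = 91.91 kWh
refrigerator: 107 W × 3.9 h × 30 d = 12,519 Wh = 12.52 kWh
LED light strip: 33.9 W × 5.13 h × 30 d = 5,217 Wh = 5.217 kWh
aquarium pump: 14.2 W × 0.95 h × 30 d = 405 Wh = 0.4047 kWh
Total energy = 91.91 + 12.52 + 5.217 + 0.4047 = 110 kWh
Cost = 110 kWh × £0.336 = £36.98

£36.98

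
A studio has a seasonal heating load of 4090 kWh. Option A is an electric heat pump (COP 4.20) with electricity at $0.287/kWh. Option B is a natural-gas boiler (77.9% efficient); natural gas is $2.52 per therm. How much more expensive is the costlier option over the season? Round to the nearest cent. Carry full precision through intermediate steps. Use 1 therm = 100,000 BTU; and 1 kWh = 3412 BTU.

Heat load = 4090 kWh × 3412 = 13,955,080 BTU
Gas: input = 13,955,080 / 0.779 = 17,914,095 BTU = 179.1 therm → 179.1 × $2.52 = $451.44
Heat pump: 13,955,080 BTU / 3412 = 4,090 kWh heat; / 4.20 = 973.8 kWh in → × $0.287 = $279.48
Difference = |$451.44 − $279.48| = $171.95

$171.95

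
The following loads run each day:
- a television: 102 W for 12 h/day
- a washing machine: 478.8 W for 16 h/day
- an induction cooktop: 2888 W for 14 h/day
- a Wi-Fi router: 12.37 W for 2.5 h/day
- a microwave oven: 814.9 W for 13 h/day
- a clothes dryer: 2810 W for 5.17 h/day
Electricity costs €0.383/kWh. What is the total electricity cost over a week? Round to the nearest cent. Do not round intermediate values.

television: 102 W × 12 h × 7 d = 8,568 Wh = 8.568 kWh
washing machine: 478.8 W × 16 h × 7 d = 53,626 Wh = 53.63 kWh
induction cooktop: 2888 W × 14 h × 7 d = 283,024 Wh = 283 kWh
Wi-Fi router: 12.37 W × 2.5 h × 7 d = 216 Wh = 0.2165 kWh
microwave oven: 814.9 W × 13 h × 7 d = 74,156 Wh = 74.16 kWh
clothes dryer: 2810 W × 5.17 h × 7 d = 101,694 Wh = 101.7 kWh
Total energy = 8.568 + 53.63 + 283 + 0.2165 + 74.16 + 101.7 = 521.3 kWh
Cost = 521.3 kWh × €0.383 = €199.65

€199.65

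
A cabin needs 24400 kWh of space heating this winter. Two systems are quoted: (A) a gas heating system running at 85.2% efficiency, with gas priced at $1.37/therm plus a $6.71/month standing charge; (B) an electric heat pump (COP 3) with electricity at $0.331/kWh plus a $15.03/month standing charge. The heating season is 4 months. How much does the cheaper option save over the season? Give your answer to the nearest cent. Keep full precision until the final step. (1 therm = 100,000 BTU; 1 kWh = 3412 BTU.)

$1386.72

Heat load = 24400 kWh × 3412 = 83,252,800 BTU
Gas: input = 83,252,800 / 0.852 = 97,714,554 BTU = 977.1 therm → 977.1 × $1.37 = $1,338.69; + 4 × $6.71 standing = $1,365.53
Heat pump: 83,252,800 BTU / 3412 = 24,400 kWh heat; / 3 = 8,133 kWh in → × $0.331 = $2,692.13; + 4 × $15.03 standing = $2,752.25
Difference = |$1,365.53 − $2,752.25| = $1,386.72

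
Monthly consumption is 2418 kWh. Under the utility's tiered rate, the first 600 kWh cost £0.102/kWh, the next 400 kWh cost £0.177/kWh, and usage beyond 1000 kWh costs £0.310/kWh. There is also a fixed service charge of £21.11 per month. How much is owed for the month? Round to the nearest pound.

£593

First 600 kWh × £0.102 = £61.20
Next 400 kWh × £0.177 = £70.80
Remaining 1418 kWh × £0.310 = £439.58
Energy charge = £571.58; + service £21.11 = £592.69 ≈ £593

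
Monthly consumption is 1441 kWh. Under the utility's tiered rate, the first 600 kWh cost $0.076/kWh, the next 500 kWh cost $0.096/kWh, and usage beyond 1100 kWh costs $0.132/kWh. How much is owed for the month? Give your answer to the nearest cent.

$138.61

First 600 kWh × $0.076 = $45.60
Next 500 kWh × $0.096 = $48.00
Remaining 341 kWh × $0.132 = $45.01
Total = $138.61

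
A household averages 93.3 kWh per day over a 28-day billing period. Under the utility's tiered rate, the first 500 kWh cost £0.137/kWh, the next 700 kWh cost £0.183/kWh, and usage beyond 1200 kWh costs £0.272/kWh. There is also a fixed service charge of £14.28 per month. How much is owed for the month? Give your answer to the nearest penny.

Usage = 93.3 kWh/day × 28 days = 2612.4 kWh
First 500 kWh × £0.137 = £68.50
Next 700 kWh × £0.183 = £128.10
Remaining 1412.4 kWh × £0.272 = £384.17
Energy charge = £580.77; + service £14.28 = £595.05

£595.05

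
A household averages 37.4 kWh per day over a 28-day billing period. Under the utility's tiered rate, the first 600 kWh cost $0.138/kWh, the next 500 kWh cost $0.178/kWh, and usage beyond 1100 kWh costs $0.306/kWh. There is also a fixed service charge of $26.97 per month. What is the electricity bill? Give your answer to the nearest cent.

$189.37

Usage = 37.4 kWh/day × 28 days = 1047.2 kWh
First 600 kWh × $0.138 = $82.80
Next 447.2 kWh × $0.178 = $79.60
Remaining tier: 0 kWh (not reached)
Energy charge = $162.40; + service $26.97 = $189.37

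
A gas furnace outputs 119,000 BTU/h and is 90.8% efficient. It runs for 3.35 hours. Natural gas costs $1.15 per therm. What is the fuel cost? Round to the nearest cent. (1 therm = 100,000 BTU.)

$5.05

Heat delivered = 119,000 BTU/h × 3.35 h = 398,650 BTU
Gas input = 398,650 / 0.908 = 439,042 BTU
= 439,042 / 100,000 = 4.39 therm
Cost = 4.39 × $1.15/therm = $5.05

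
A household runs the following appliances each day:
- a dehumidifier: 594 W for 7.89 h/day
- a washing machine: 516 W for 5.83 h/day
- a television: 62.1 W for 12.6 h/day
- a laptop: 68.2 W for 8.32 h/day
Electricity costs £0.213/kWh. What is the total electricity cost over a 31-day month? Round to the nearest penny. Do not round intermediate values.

£59.72

dehumidifier: 594 W × 7.89 h × 31 d = 145,286 Wh = 145.3 kWh
washing machine: 516 W × 5.83 h × 31 d = 93,257 Wh = 93.26 kWh
television: 62.1 W × 12.6 h × 31 d = 24,256 Wh = 24.26 kWh
laptop: 68.2 W × 8.32 h × 31 d = 17,590 Wh = 17.59 kWh
Total energy = 145.3 + 93.26 + 24.26 + 17.59 = 280.4 kWh
Cost = 280.4 kWh × £0.213 = £59.72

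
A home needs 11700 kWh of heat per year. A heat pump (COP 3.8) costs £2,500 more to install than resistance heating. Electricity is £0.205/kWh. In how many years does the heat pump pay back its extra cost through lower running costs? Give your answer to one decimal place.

Resistance: 11700 kWh × £0.205 = £2,398.50/yr
Heat pump: 11700 / 3.8 = 3079 kWh in → × £0.205 = £631.18/yr
Annual savings = £1,767.32
Payback = £2,500 / £1,767.32 = 1.41 years

1.4 years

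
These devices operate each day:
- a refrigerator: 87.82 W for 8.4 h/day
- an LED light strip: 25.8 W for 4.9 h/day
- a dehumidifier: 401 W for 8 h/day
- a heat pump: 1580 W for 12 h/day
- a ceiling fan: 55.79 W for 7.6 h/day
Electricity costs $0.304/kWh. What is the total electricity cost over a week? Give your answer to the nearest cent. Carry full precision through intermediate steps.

refrigerator: 87.82 W × 8.4 h × 7 d = 5,164 Wh = 5.164 kWh
LED light strip: 25.8 W × 4.9 h × 7 d = 885 Wh = 0.8849 kWh
dehumidifier: 401 W × 8 h × 7 d = 22,456 Wh = 22.46 kWh
heat pump: 1580 W × 12 h × 7 d = 132,720 Wh = 132.7 kWh
ceiling fan: 55.79 W × 7.6 h × 7 d = 2,968 Wh = 2.968 kWh
Total energy = 5.164 + 0.8849 + 22.46 + 132.7 + 2.968 = 164.2 kWh
Cost = 164.2 kWh × $0.304 = $49.91

$49.91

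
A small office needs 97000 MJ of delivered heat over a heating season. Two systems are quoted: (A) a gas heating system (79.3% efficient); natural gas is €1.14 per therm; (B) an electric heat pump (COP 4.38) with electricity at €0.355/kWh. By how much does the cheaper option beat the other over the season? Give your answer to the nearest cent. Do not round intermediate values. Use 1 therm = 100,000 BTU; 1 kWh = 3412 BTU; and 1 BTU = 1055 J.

€862.30

Heat load = 97000 MJ = 97,000,000,000 J / 1055 = 91,943,128 BTU
Gas: input = 91,943,128 / 0.793 = 115,943,415 BTU = 1,159 therm → 1,159 × €1.14 = €1,321.75
Heat pump: 91,943,128 BTU / 3412 = 26,950 kWh heat; / 4.38 = 6,152 kWh in → × €0.355 = €2,184.06
Difference = |€1,321.75 − €2,184.06| = €862.30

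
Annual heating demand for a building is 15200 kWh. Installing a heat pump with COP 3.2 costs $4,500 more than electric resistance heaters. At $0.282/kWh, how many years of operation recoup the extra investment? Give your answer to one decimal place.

Resistance: 15200 kWh × $0.282 = $4,286.40/yr
Heat pump: 15200 / 3.2 = 4750 kWh in → × $0.282 = $1,339.50/yr
Annual savings = $2,946.90
Payback = $4,500 / $2,946.90 = 1.53 years

1.5 years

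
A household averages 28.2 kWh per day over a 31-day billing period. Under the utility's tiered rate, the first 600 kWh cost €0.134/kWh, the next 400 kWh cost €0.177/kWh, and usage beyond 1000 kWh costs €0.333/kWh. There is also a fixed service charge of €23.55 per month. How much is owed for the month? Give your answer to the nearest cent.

€152.48

Usage = 28.2 kWh/day × 31 days = 874.2 kWh
First 600 kWh × €0.134 = €80.40
Next 274.2 kWh × €0.177 = €48.53
Remaining tier: 0 kWh (not reached)
Energy charge = €128.93; + service €23.55 = €152.48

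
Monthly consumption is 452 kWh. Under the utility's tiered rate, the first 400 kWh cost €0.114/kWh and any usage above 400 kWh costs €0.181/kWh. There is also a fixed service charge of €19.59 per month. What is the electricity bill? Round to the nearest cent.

First 400 kWh × €0.114 = €45.60
Remaining 52 kWh × €0.181 = €9.41
Energy charge = €55.01; + service €19.59 = €74.60

€74.60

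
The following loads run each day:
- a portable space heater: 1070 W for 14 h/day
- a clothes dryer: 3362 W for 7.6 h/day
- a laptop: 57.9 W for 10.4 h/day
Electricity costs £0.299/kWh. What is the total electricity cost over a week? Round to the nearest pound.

£86

portable space heater: 1070 W × 14 h × 7 d = 104,860 Wh = 104.9 kWh
clothes dryer: 3362 W × 7.6 h × 7 d = 178,858 Wh = 178.9 kWh
laptop: 57.9 W × 10.4 h × 7 d = 4,215 Wh = 4.215 kWh
Total energy = 104.9 + 178.9 + 4.215 = 287.9 kWh
Cost = 287.9 kWh × £0.299 = £86.09 ≈ £86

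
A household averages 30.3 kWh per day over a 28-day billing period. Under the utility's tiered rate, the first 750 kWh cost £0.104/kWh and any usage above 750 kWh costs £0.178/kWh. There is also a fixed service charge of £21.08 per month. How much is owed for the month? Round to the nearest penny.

Usage = 30.3 kWh/day × 28 days = 848.4 kWh
First 750 kWh × £0.104 = £78.00
Remaining 98.4 kWh × £0.178 = £17.52
Energy charge = £95.52; + service £21.08 = £116.60

£116.60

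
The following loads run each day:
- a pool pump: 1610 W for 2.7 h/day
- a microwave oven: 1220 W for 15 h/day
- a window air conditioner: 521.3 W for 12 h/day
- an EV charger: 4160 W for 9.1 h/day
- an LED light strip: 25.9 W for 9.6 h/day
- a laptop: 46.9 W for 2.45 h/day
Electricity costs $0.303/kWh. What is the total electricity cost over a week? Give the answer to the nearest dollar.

pool pump: 1610 W × 2.7 h × 7 d = 30,429 Wh = 30.43 kWh
microwave oven: 1220 W × 15 h × 7 d = 128,100 Wh = 128.1 kWh
window air conditioner: 521.3 W × 12 h × 7 d = 43,789 Wh = 43.79 kWh
EV charger: 4160 W × 9.1 h × 7 d = 264,992 Wh = 265 kWh
LED light strip: 25.9 W × 9.6 h × 7 d = 1,740 Wh = 1.74 kWh
laptop: 46.9 W × 2.45 h × 7 d = 804 Wh = 0.8043 kWh
Total energy = 30.43 + 128.1 + 43.79 + 265 + 1.74 + 0.8043 = 469.9 kWh
Cost = 469.9 kWh × $0.303 = $142.37 ≈ $142

$142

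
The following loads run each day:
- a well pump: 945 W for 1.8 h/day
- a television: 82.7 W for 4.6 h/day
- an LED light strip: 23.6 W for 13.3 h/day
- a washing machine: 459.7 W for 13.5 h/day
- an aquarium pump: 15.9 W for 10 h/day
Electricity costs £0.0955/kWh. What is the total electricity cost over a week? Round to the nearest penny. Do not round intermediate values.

well pump: 945 W × 1.8 h × 7 d = 11,907 Wh = 11.91 kWh
television: 82.7 W × 4.6 h × 7 d = 2,663 Wh = 2.663 kWh
LED light strip: 23.6 W × 13.3 h × 7 d = 2,197 Wh = 2.197 kWh
washing machine: 459.7 W × 13.5 h × 7 d = 43,442 Wh = 43.44 kWh
aquarium pump: 15.9 W × 10 h × 7 d = 1,113 Wh = 1.113 kWh
Total energy = 11.91 + 2.663 + 2.197 + 43.44 + 1.113 = 61.32 kWh
Cost = 61.32 kWh × £0.0955 = £5.86

£5.86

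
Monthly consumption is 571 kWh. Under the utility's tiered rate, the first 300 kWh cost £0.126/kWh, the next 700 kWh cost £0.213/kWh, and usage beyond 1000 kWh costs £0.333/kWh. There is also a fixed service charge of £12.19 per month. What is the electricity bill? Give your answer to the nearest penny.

£107.71

First 300 kWh × £0.126 = £37.80
Next 271 kWh × £0.213 = £57.72
Remaining tier: 0 kWh (not reached)
Energy charge = £95.52; + service £12.19 = £107.71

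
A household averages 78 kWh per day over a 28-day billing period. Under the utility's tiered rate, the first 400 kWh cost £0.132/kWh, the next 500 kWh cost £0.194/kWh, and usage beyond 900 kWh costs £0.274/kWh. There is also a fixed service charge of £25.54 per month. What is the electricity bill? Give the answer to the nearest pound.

Usage = 78 kWh/day × 28 days = 2184 kWh
First 400 kWh × £0.132 = £52.80
Next 500 kWh × £0.194 = £97.00
Remaining 1284 kWh × £0.274 = £351.82
Energy charge = £501.62; + service £25.54 = £527.16 ≈ £527

£527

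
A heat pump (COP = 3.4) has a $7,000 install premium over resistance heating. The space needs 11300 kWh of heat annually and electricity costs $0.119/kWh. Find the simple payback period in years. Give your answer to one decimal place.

7.4 years

Resistance: 11300 kWh × $0.119 = $1,344.70/yr
Heat pump: 11300 / 3.4 = 3324 kWh in → × $0.119 = $395.50/yr
Annual savings = $949.20
Payback = $7,000 / $949.20 = 7.37 years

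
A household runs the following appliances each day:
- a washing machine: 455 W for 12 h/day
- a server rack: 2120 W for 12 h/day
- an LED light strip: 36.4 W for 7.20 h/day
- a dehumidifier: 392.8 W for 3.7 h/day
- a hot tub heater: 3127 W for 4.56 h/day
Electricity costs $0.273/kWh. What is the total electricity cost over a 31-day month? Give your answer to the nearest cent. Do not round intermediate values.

washing machine: 455 W × 12 h × 31 d = 169,260 Wh = 169.3 kWh
server rack: 2120 W × 12 h × 31 d = 788,640 Wh = 788.6 kWh
LED light strip: 36.4 W × 7.20 h × 31 d = 8,124 Wh = 8.124 kWh
dehumidifier: 392.8 W × 3.7 h × 31 d = 45,054 Wh = 45.05 kWh
hot tub heater: 3127 W × 4.56 h × 31 d = 442,033 Wh = 442 kWh
Total energy = 169.3 + 788.6 + 8.124 + 45.05 + 442 = 1,453 kWh
Cost = 1,453 kWh × $0.273 = $396.70

$396.70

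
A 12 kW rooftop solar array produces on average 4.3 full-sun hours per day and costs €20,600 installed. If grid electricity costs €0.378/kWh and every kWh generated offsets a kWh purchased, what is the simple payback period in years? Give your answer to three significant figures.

2.89 years

Daily generation = 12 kW × 4.3 h = 51.6 kWh
Annual generation = 51.6 × 365 = 18834 kWh
Annual savings = 18834 × €0.378 = €7,119.25
Payback = €20,600 / €7,119.25 = 2.89 years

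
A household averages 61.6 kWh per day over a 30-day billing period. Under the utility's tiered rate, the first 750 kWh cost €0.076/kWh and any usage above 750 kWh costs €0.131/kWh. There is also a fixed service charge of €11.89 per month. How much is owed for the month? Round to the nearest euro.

Usage = 61.6 kWh/day × 30 days = 1848 kWh
First 750 kWh × €0.076 = €57.00
Remaining 1098 kWh × €0.131 = €143.84
Energy charge = €200.84; + service €11.89 = €212.73 ≈ €213

€213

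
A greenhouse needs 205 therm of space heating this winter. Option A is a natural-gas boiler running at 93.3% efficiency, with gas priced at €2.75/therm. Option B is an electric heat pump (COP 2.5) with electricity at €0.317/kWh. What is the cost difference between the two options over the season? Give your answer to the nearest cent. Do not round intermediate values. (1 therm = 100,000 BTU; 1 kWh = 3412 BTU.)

Heat load = 205 therm × 100,000 = 20,500,000 BTU
Gas: input = 20,500,000 / 0.933 = 21,972,133 BTU = 219.7 therm → 219.7 × €2.75 = €604.23
Heat pump: 20,500,000 BTU / 3412 = 6,008 kWh heat; / 2.5 = 2,403 kWh in → × €0.317 = €761.84
Difference = |€604.23 − €761.84| = €157.61

€157.61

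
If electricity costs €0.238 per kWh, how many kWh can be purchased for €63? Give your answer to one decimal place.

264.7 kWh

€63 / €0.238 per kWh = 264.7 kWh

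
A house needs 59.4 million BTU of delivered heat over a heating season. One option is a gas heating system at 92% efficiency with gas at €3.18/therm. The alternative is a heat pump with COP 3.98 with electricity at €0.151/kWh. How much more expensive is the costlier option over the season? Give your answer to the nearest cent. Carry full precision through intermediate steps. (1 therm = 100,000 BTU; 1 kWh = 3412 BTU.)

Heat load = 59.4 × 10⁶ BTU = 59,400,000 BTU
Gas: input = 59,400,000 / 0.920 = 64,565,217 BTU = 645.7 therm → 645.7 × €3.18 = €2,053.17
Heat pump: 59,400,000 BTU / 3412 = 17,410 kWh heat; / 3.98 = 4,374 kWh in → × €0.151 = €660.50
Difference = |€2,053.17 − €660.50| = €1,392.68

€1392.68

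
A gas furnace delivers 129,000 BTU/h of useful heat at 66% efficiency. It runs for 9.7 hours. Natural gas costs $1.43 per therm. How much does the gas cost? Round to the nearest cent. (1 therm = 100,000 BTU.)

$27.11

Heat delivered = 129,000 BTU/h × 9.7 h = 1,251,300 BTU
Gas input = 1,251,300 / 0.660 = 1,895,909 BTU
= 1,895,909 / 100,000 = 18.96 therm
Cost = 18.96 × $1.43/therm = $27.11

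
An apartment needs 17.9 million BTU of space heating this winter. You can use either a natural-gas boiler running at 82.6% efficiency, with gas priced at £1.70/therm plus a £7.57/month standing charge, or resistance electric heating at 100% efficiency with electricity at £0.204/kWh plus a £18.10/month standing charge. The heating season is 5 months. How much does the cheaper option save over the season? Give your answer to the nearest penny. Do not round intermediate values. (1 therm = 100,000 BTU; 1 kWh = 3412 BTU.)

£754.47

Heat load = 17.9 × 10⁶ BTU = 17,900,000 BTU
Gas: input = 17,900,000 / 0.826 = 21,670,702 BTU = 216.7 therm → 216.7 × £1.70 = £368.40; + 5 × £7.57 standing = £406.25
Electric: 17,900,000 BTU / 3412 = 5,246 kWh → × £0.204 = £1,070.22; + 5 × £18.10 standing = £1,160.72
Difference = |£406.25 − £1,160.72| = £754.47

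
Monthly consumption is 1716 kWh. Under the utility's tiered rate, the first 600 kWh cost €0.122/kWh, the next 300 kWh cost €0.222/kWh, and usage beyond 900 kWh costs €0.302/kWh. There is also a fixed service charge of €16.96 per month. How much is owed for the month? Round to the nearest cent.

First 600 kWh × €0.122 = €73.20
Next 300 kWh × €0.222 = €66.60
Remaining 816 kWh × €0.302 = €246.43
Energy charge = €386.23; + service €16.96 = €403.19

€403.19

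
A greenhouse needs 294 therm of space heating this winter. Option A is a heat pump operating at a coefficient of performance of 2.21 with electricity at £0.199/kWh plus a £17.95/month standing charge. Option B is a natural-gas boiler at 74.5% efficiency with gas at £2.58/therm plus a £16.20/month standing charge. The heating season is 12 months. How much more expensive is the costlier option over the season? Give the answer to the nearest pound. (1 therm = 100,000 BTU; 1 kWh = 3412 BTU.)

Heat load = 294 therm × 100,000 = 29,400,000 BTU
Gas: input = 29,400,000 / 0.745 = 39,463,087 BTU = 394.6 therm → 394.6 × £2.58 = £1,018.15; + 12 × £16.20 standing = £1,212.55
Heat pump: 29,400,000 BTU / 3412 = 8,617 kWh heat; / 2.21 = 3,899 kWh in → × £0.199 = £775.89; + 12 × £17.95 standing = £991.29
Difference = |£1,212.55 − £991.29| = £221.26 ≈ £221

£221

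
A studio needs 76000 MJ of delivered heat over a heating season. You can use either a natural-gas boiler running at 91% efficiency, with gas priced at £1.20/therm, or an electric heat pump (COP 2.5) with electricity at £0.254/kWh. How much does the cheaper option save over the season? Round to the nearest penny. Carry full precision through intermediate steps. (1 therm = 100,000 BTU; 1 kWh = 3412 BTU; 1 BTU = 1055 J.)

Heat load = 76000 MJ = 76,000,000,000 J / 1055 = 72,037,915 BTU
Gas: input = 72,037,915 / 0.91 = 79,162,544 BTU = 791.6 therm → 791.6 × £1.20 = £949.95
Heat pump: 72,037,915 BTU / 3412 = 21,110 kWh heat; / 2.5 = 8,445 kWh in → × £0.254 = £2,145.09
Difference = |£949.95 − £2,145.09| = £1,195.14

£1195.14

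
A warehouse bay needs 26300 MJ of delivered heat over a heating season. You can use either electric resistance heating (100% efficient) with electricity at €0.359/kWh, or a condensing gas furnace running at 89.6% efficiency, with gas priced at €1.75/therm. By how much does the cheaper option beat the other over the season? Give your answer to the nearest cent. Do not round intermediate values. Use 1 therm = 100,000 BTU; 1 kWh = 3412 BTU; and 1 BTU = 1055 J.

€2136.05

Heat load = 26300 MJ = 26,300,000,000 J / 1055 = 24,928,910 BTU
Gas: input = 24,928,910 / 0.896 = 27,822,444 BTU = 278.2 therm → 278.2 × €1.75 = €486.89
Electric: 24,928,910 BTU / 3412 = 7,306 kWh → × €0.359 = €2,622.94
Difference = |€486.89 − €2,622.94| = €2,136.05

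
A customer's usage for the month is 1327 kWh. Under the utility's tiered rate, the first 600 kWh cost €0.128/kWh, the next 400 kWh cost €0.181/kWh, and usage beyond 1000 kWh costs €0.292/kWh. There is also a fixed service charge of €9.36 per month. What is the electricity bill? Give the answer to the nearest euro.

First 600 kWh × €0.128 = €76.80
Next 400 kWh × €0.181 = €72.40
Remaining 327 kWh × €0.292 = €95.48
Energy charge = €244.68; + service €9.36 = €254.04 ≈ €254

€254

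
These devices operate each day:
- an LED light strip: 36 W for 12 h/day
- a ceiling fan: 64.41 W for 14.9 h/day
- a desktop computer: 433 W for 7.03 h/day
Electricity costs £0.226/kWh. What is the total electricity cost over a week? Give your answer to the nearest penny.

LED light strip: 36 W × 12 h × 7 d = 3,024 Wh = 3.024 kWh
ceiling fan: 64.41 W × 14.9 h × 7 d = 6,718 Wh = 6.718 kWh
desktop computer: 433 W × 7.03 h × 7 d = 21,308 Wh = 21.31 kWh
Total energy = 3.024 + 6.718 + 21.31 = 31.05 kWh
Cost = 31.05 kWh × £0.226 = £7.02

£7.02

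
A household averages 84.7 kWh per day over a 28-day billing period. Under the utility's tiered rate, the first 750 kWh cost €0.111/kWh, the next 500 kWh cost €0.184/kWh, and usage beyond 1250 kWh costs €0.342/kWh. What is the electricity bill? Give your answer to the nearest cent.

€558.84

Usage = 84.7 kWh/day × 28 days = 2371.6 kWh
First 750 kWh × €0.111 = €83.25
Next 500 kWh × €0.184 = €92.00
Remaining 1121.6 kWh × €0.342 = €383.59
Total = €558.84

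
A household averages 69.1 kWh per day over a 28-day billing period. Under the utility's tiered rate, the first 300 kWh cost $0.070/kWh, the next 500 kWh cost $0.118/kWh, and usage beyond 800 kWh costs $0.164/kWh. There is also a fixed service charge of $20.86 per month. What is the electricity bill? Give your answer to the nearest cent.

Usage = 69.1 kWh/day × 28 days = 1934.8 kWh
First 300 kWh × $0.070 = $21.00
Next 500 kWh × $0.118 = $59.00
Remaining 1134.8 kWh × $0.164 = $186.11
Energy charge = $266.11; + service $20.86 = $286.97

$286.97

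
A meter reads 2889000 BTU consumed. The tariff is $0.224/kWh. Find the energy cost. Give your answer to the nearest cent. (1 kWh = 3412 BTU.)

$189.66

2889000 BTU × (0.00029308 kWh/BTU) = 846.7 kWh
Cost = 846.7 kWh × $0.224/kWh = $189.66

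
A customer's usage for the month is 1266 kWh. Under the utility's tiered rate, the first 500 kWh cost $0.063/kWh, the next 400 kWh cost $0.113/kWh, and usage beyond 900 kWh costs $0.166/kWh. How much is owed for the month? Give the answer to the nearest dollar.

$137

First 500 kWh × $0.063 = $31.50
Next 400 kWh × $0.113 = $45.20
Remaining 366 kWh × $0.166 = $60.76
Total = $137.46 ≈ $137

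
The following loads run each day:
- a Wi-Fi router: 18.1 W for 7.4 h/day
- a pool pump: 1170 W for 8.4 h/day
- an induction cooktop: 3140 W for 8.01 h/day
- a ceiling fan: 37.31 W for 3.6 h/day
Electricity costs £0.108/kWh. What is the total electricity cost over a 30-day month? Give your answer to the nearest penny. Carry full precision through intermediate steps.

£114.20

Wi-Fi router: 18.1 W × 7.4 h × 30 d = 4,018 Wh = 4.018 kWh
pool pump: 1170 W × 8.4 h × 30 d = 294,840 Wh = 294.8 kWh
induction cooktop: 3140 W × 8.01 h × 30 d = 754,542 Wh = 754.5 kWh
ceiling fan: 37.31 W × 3.6 h × 30 d = 4,029 Wh = 4.029 kWh
Total energy = 4.018 + 294.8 + 754.5 + 4.029 = 1,057 kWh
Cost = 1,057 kWh × £0.108 = £114.20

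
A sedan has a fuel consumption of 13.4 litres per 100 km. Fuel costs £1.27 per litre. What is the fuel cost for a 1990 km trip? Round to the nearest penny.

£338.66

Fuel = 13.4 L/100 km × 1990 km / 100 = 266.7 L
Cost = 266.7 L × £1.27/L = £338.66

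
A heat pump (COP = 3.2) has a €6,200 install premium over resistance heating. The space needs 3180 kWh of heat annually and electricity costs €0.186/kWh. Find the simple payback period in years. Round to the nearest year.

Resistance: 3180 kWh × €0.186 = €591.48/yr
Heat pump: 3180 / 3.2 = 993.8 kWh in → × €0.186 = €184.84/yr
Annual savings = €406.64
Payback = €6,200 / €406.64 = 15.2 years

15 years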